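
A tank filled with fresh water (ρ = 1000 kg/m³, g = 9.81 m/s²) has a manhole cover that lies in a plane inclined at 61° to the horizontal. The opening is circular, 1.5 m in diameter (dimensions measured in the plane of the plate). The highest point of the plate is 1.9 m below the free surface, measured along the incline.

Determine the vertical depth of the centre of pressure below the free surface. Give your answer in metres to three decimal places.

γ = ρg = 1000 × 9.81 = 9810 N/m³ = 9.81 kN/m³.
Let θ = 61° be the plate's angle to the horizontal; measure y along the incline from where the plane meets the free surface. Vertical depth h = y·sinθ with sinθ = 0.874620.
The centroid is at the centre, 0.75 m below the top of the plate, so y_c = 1.9 + 0.75 = 2.65 m and h_c = 2.65 × 0.874620 = 2.31774 m.
A = π(0.75)² = 1.76715 m².
Resultant F = γ·h_c·A = 9.81 × 2.31774 × 1.76715 = 40.1797 kN.
I_c = πr⁴/4 = π × 0.75⁴/4 = 0.248505 m⁴.
Centre of pressure: y_p = y_c + I_c/(y_c·A) = 2.65 + 0.248505/(2.65 × 1.76715) = 2.65 + 0.0530659 = 2.70307 m along the plane.
Vertically, h_p = y_p·sinθ = 2.70307 × 0.874620 = 2.36416 m.

h_p = 2.364 m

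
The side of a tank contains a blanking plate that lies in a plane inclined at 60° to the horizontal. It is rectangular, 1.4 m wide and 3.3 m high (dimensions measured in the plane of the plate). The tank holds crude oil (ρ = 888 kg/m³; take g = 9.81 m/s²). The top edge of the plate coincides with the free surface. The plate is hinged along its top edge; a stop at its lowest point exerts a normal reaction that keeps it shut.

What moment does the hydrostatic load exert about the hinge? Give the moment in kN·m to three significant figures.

M ≈ 127 kN·m

γ = ρg = 888 × 9.81 / 1000 = 8.71128 kN/m³.
Let θ = 60° be the plate's angle to the horizontal; measure y along the incline from where the plane meets the free surface. Vertical depth h = y·sinθ with sinθ = 0.866025.
The centroid lies 3.3/2 = 1.65 m below the top edge, so y_c = 1.65 m and h_c = 1.65 × 0.866025 = 1.42894 m.
A = 1.4 × 3.3 = 4.62 m².
Resultant F = γ·h_c·A = 8.71128 × 1.42894 × 4.62 = 57.5093 kN.
I_c = b·h³/12 = 1.4 × 3.3³/12 = 4.19265 m⁴.
Centre of pressure: y_p = y_c + I_c/(y_c·A) = 1.65 + 4.19265/(1.65 × 4.62) = 1.65 + 0.55 = 2.2 m along the plane.
The resultant acts 1.65 + 0.55 = 2.2 m (along the plate) below the hinge at the top edge, so the moment about the hinge is M = F × 2.2 = 57.5093 × 2.2 = 126.52 kN·m.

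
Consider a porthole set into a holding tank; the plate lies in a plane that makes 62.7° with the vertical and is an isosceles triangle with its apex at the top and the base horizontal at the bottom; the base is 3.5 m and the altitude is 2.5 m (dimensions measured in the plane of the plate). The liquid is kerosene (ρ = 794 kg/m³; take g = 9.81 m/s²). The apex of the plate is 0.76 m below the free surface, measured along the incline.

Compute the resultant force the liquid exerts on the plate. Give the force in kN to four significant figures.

γ = ρg = 794 × 9.81 / 1000 = 7.78914 kN/m³.
The plate makes 62.7° with the vertical, i.e. θ = 90° − 62.7° = 27.3° to the horizontal. Measuring y along the incline from the free-surface line, vertical depth h = y·sinθ with sinθ = 0.458650.
With the apex up, the centroid sits 2h/3 = 2 × 2.5/3 = 1.66667 m below the apex, so y_c = 0.76 + 1.66667 = 2.42667 m and h_c = 2.42667 × 0.458650 = 1.11299 m.
A = ½ × 3.5 × 2.5 = 4.375 m².
Resultant F = γ·h_c·A = 7.78914 × 1.11299 × 4.375 = 37.9279 kN.

F ≈ 37.93 kN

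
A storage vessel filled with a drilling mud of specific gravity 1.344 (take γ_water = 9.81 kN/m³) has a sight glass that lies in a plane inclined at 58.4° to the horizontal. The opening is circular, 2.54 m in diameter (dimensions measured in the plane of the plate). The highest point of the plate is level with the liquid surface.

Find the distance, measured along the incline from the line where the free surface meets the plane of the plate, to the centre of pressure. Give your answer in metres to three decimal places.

y_p = 1.588 m

γ = 1.344 × 9.81 = 13.18464 kN/m³.
Let θ = 58.4° be the plate's angle to the horizontal; measure y along the incline from where the plane meets the free surface. Vertical depth h = y·sinθ with sinθ = 0.851727.
The centroid is at the centre, 1.27 m below the top of the plate, so y_c = 1.27 m and h_c = 1.27 × 0.851727 = 1.08169 m.
A = π(1.27)² = 5.06707 m².
Resultant F = γ·h_c·A = 13.18464 × 1.08169 × 5.06707 = 72.265 kN.
I_c = πr⁴/4 = π × 1.27⁴/4 = 2.04317 m⁴.
Centre of pressure: y_p = y_c + I_c/(y_c·A) = 1.27 + 2.04317/(1.27 × 5.06707) = 1.27 + 0.3175 = 1.5875 m along the plane.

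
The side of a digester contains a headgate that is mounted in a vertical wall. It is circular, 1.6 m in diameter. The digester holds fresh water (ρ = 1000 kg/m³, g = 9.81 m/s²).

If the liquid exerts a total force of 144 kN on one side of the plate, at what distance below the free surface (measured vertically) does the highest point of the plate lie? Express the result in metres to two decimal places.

d_top ≈ 6.50 m

γ = ρg = 1000 × 9.81 = 9810 N/m³ = 9.81 kN/m³.
A = π(0.8)² = 2.01062 m².
From F = γ·h_c·A, the centroid depth is h_c = 144/(9.81 × 2.01062) = 7.30068 m.
The centroid is at the centre, 0.8 m below the top of the plate, so the highest point sits at h_top = 7.30068 − 0.8 = 6.50068 m below the surface.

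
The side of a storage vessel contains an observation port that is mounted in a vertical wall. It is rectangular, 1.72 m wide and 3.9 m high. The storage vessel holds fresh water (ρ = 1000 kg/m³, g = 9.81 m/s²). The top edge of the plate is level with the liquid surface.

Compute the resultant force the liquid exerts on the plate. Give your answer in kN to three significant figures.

F ≈ 128 kN

γ = ρg = 1000 × 9.81 = 9810 N/m³ = 9.81 kN/m³.
The centroid lies 3.9/2 = 1.95 m below the top edge, so the centroid depth is h_c = 1.95 m.
A = 1.72 × 3.9 = 6.708 m².
Resultant F = γ·h_c·A = 9.81 × 1.95 × 6.708 = 128.321 kN.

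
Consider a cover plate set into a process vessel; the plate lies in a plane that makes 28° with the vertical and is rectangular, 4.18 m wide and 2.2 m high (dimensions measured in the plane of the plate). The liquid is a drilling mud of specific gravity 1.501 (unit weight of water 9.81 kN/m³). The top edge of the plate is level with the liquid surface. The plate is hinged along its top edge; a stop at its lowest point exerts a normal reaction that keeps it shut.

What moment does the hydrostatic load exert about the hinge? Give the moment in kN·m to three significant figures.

γ = 1.501 × 9.81 = 14.72481 kN/m³.
The plate makes 28° with the vertical, i.e. θ = 90° − 28° = 62° to the horizontal. Measuring y along the incline from the free-surface line, vertical depth h = y·sinθ with sinθ = 0.882948.
The centroid lies 2.2/2 = 1.1 m below the top edge, so y_c = 1.1 m and h_c = 1.1 × 0.882948 = 0.971243 m.
A = 4.18 × 2.2 = 9.196 m².
Resultant F = γ·h_c·A = 14.72481 × 0.971243 × 9.196 = 131.515 kN.
I_c = b·h³/12 = 4.18 × 2.2³/12 = 3.70905 m⁴.
Centre of pressure: y_p = y_c + I_c/(y_c·A) = 1.1 + 3.70905/(1.1 × 9.196) = 1.1 + 0.366666 = 1.46667 m along the plane.
The resultant acts 1.1 + 0.366666 = 1.46667 m (along the plate) below the hinge at the top edge, so the moment about the hinge is M = F × 1.46667 = 131.515 × 1.46667 = 192.889 kN·m.

M ≈ 193 kN·m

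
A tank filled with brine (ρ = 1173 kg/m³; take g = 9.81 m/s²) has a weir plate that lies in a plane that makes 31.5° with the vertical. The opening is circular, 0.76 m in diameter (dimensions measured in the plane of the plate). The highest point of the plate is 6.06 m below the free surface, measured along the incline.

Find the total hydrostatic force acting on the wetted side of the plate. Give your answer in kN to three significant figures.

F ≈ 28.7 kN

γ = ρg = 1173 × 9.81 / 1000 = 11.50713 kN/m³.
The plate makes 31.5° with the vertical, i.e. θ = 90° − 31.5° = 58.5° to the horizontal. Measuring y along the incline from the free-surface line, vertical depth h = y·sinθ with sinθ = 0.852640.
The centroid is at the centre, 0.38 m below the top of the plate, so y_c = 6.06 + 0.38 = 6.44 m and h_c = 6.44 × 0.852640 = 5.491 m.
A = π(0.38)² = 0.453646 m².
Resultant F = γ·h_c·A = 11.50713 × 5.491 × 0.453646 = 28.6639 kN.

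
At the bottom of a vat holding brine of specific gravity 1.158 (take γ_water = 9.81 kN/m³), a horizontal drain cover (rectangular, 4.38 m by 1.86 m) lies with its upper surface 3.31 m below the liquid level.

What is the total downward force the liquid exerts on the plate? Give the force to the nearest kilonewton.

γ = 1.158 × 9.81 = 11.35998 kN/m³.
The plate is horizontal, so pressure is uniform at p = γ·h = 11.35998 × 3.31 = 37.6015 kN/m².
A = 4.38 × 1.86 = 8.1468 m².
F = p·A = 37.6015 × 8.1468 = 306.332 kN.

F ≈ 306 kN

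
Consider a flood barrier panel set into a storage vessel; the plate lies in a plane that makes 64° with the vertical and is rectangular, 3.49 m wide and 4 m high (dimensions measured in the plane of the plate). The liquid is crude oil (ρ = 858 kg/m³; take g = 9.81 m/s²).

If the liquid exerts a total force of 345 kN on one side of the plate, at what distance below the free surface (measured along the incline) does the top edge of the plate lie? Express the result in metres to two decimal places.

γ = ρg = 858 × 9.81 / 1000 = 8.41698 kN/m³.
A = 3.49 × 4 = 13.96 m².
From F = γ·h_c·A, the centroid depth is h_c = 345/(8.41698 × 13.96) = 2.93614 m.
The plate makes 64° with the vertical, i.e. θ = 90° − 64° = 26° to the horizontal. Measuring y along the incline from the free-surface line, vertical depth h = y·sinθ with sinθ = 0.438371.
Along the incline, y_c = h_c/sinθ = 2.93614/0.438371 = 6.69784 m.
The centroid lies 4/2 = 2 m below the top edge, so the top edge sits at y_top = 6.69784 − 2 = 4.69784 m along the incline.

y_top ≈ 4.70 m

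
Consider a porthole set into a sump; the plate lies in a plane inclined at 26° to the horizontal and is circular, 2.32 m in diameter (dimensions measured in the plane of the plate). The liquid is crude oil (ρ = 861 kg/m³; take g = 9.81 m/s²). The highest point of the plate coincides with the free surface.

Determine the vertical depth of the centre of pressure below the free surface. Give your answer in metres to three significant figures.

γ = ρg = 861 × 9.81 / 1000 = 8.44641 kN/m³.
Let θ = 26° be the plate's angle to the horizontal; measure y along the incline from where the plane meets the free surface. Vertical depth h = y·sinθ with sinθ = 0.438371.
The centroid is at the centre, 1.16 m below the top of the plate, so y_c = 1.16 m and h_c = 1.16 × 0.438371 = 0.50851 m.
A = π(1.16)² = 4.22733 m².
Resultant F = γ·h_c·A = 8.44641 × 0.50851 × 4.22733 = 18.1567 kN.
I_c = πr⁴/4 = π × 1.16⁴/4 = 1.42207 m⁴.
Centre of pressure: y_p = y_c + I_c/(y_c·A) = 1.16 + 1.42207/(1.16 × 4.22733) = 1.16 + 0.289999 = 1.45 m along the plane.
Vertically, h_p = y_p·sinθ = 1.45 × 0.438371 = 0.635638 m.

h_p = 0.636 m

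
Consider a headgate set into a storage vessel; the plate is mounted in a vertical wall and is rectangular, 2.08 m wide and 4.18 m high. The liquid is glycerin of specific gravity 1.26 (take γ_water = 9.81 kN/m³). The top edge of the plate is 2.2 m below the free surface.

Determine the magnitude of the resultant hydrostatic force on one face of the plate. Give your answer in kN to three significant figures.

F ≈ 461 kN

γ = 1.26 × 9.81 = 12.3606 kN/m³.
The centroid lies 4.18/2 = 2.09 m below the top edge, so the centroid depth is h_c = 2.2 + 2.09 = 4.29 m.
A = 2.08 × 4.18 = 8.6944 m².
Resultant F = γ·h_c·A = 12.3606 × 4.29 × 8.6944 = 461.038 kN.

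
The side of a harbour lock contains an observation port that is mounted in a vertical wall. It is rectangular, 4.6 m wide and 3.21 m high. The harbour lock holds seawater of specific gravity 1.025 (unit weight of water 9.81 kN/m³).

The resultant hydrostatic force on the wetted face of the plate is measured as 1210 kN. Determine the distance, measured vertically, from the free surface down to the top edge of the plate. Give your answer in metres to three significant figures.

γ = 1.025 × 9.81 = 10.05525 kN/m³.
A = 4.6 × 3.21 = 14.766 m².
From F = γ·h_c·A, the centroid depth is h_c = 1210/(10.05525 × 14.766) = 8.14948 m.
The centroid lies 3.21/2 = 1.605 m below the top edge, so the top edge sits at h_top = 8.14948 − 1.605 = 6.54448 m below the surface.

d_top ≈ 6.54 m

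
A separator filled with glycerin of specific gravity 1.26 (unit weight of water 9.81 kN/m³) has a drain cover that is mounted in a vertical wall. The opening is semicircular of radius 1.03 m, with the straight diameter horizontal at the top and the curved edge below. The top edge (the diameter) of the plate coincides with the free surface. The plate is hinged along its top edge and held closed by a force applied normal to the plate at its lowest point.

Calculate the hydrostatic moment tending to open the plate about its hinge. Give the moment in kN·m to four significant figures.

M ≈ 5.463 kN·m

γ = 1.26 × 9.81 = 12.3606 kN/m³.
The centroid of a semicircle lies 4r/(3π) = 0.437146 m from the diameter, here below the top edge, so the centroid depth is h_c = 0.437146 m.
A = πr²/2 = π × 1.03²/2 = 1.66646 m².
Resultant F = γ·h_c·A = 12.3606 × 0.437146 × 1.66646 = 9.00453 kN.
I_c = (π/8 − 8/(9π))·r⁴ = 0.109757 × 1.03⁴ = 0.123532 m⁴.
Centre of pressure: y_p = y_c + I_c/(y_c·A) = 0.437146 + 0.123532/(0.437146 × 1.66646) = 0.437146 + 0.169574 = 0.60672 m along the plane.
The resultant acts 0.437146 + 0.169574 = 0.60672 m (along the plate) below the hinge at the top edge, so the moment about the hinge is M = F × 0.60672 = 9.00453 × 0.60672 = 5.46323 kN·m.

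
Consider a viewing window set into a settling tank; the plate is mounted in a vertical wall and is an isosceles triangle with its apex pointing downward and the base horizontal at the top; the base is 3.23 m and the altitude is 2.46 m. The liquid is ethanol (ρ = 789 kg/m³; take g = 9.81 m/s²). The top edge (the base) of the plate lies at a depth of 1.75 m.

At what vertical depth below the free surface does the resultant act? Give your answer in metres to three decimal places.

h_p = 2.701 m

γ = ρg = 789 × 9.81 / 1000 = 7.74009 kN/m³.
With the apex down, the centroid sits h/3 = 2.46/3 = 0.82 m below the base (the top edge), so the centroid depth is h_c = 1.75 + 0.82 = 2.57 m.
A = ½ × 3.23 × 2.46 = 3.9729 m².
Resultant F = γ·h_c·A = 7.74009 × 2.57 × 3.9729 = 79.0291 kN.
I_c = b·h³/36 = 3.23 × 2.46³/36 = 1.33569 m⁴.
Centre of pressure: y_p = y_c + I_c/(y_c·A) = 2.57 + 1.33569/(2.57 × 3.9729) = 2.57 + 0.130817 = 2.70082 m along the plane.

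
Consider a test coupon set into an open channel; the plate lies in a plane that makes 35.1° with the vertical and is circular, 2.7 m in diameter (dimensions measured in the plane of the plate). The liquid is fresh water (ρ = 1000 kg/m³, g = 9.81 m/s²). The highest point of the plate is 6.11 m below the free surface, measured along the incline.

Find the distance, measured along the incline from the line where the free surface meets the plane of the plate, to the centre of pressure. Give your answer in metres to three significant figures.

γ = ρg = 1000 × 9.81 = 9810 N/m³ = 9.81 kN/m³.
The plate makes 35.1° with the vertical, i.e. θ = 90° − 35.1° = 54.9° to the horizontal. Measuring y along the incline from the free-surface line, vertical depth h = y·sinθ with sinθ = 0.818150.
The centroid is at the centre, 1.35 m below the top of the plate, so y_c = 6.11 + 1.35 = 7.46 m and h_c = 7.46 × 0.818150 = 6.1034 m.
A = π(1.35)² = 5.72555 m².
Resultant F = γ·h_c·A = 9.81 × 6.1034 × 5.72555 = 342.814 kN.
I_c = πr⁴/4 = π × 1.35⁴/4 = 2.6087 m⁴.
Centre of pressure: y_p = y_c + I_c/(y_c·A) = 7.46 + 2.6087/(7.46 × 5.72555) = 7.46 + 0.0610757 = 7.52108 m along the plane.

y_p = 7.52 m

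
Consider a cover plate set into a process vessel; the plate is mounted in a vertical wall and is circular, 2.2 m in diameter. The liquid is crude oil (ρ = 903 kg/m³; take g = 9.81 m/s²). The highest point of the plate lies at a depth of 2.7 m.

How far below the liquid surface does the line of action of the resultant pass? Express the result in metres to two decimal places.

γ = ρg = 903 × 9.81 / 1000 = 8.85843 kN/m³.
The centroid is at the centre, 1.1 m below the top of the plate, so the centroid depth is h_c = 2.7 + 1.1 = 3.8 m.
A = π(1.1)² = 3.80133 m².
Resultant F = γ·h_c·A = 8.85843 × 3.8 × 3.80133 = 127.96 kN.
I_c = πr⁴/4 = π × 1.1⁴/4 = 1.1499 m⁴.
Centre of pressure: y_p = y_c + I_c/(y_c·A) = 3.8 + 1.1499/(3.8 × 3.80133) = 3.8 + 0.0796051 = 3.87961 m along the plane.

h_p = 3.88 m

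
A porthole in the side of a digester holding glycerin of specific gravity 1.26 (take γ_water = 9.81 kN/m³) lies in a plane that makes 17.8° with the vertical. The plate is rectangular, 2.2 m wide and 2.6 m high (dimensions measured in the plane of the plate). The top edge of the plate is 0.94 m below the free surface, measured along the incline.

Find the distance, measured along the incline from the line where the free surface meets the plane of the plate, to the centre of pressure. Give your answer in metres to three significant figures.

γ = 1.26 × 9.81 = 12.3606 kN/m³.
The plate makes 17.8° with the vertical, i.e. θ = 90° − 17.8° = 72.2° to the horizontal. Measuring y along the incline from the free-surface line, vertical depth h = y·sinθ with sinθ = 0.952129.
The centroid lies 2.6/2 = 1.3 m below the top edge, so y_c = 0.94 + 1.3 = 2.24 m and h_c = 2.24 × 0.952129 = 2.13277 m.
A = 2.2 × 2.6 = 5.72 m².
Resultant F = γ·h_c·A = 12.3606 × 2.13277 × 5.72 = 150.792 kN.
I_c = b·h³/12 = 2.2 × 2.6³/12 = 3.22227 m⁴.
Centre of pressure: y_p = y_c + I_c/(y_c·A) = 2.24 + 3.22227/(2.24 × 5.72) = 2.24 + 0.251488 = 2.49149 m along the plane.

y_p = 2.49 m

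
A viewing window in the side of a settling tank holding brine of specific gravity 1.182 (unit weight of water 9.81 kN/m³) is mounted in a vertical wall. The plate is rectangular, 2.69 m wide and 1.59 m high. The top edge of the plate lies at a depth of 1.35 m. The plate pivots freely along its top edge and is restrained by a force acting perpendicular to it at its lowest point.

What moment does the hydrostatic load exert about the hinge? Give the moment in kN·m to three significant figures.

M ≈ 95.0 kN·m

γ = 1.182 × 9.81 = 11.59542 kN/m³.
The centroid lies 1.59/2 = 0.795 m below the top edge, so the centroid depth is h_c = 1.35 + 0.795 = 2.145 m.
A = 2.69 × 1.59 = 4.2771 m².
Resultant F = γ·h_c·A = 11.59542 × 2.145 × 4.2771 = 106.381 kN.
I_c = b·h³/12 = 2.69 × 1.59³/12 = 0.901078 m⁴.
Centre of pressure: y_p = y_c + I_c/(y_c·A) = 2.145 + 0.901078/(2.145 × 4.2771) = 2.145 + 0.0982168 = 2.24322 m along the plane.
The resultant acts 0.795 + 0.0982168 = 0.893217 m (along the plate) below the hinge at the top edge, so the moment about the hinge is M = F × 0.893217 = 106.381 × 0.893217 = 95.0213 kN·m.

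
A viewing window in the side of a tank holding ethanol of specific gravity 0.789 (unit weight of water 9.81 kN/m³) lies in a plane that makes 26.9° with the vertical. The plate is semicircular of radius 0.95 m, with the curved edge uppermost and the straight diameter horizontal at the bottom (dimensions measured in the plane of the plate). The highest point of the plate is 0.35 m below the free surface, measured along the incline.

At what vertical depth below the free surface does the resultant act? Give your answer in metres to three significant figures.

γ = 0.789 × 9.81 = 7.74009 kN/m³.
The plate makes 26.9° with the vertical, i.e. θ = 90° − 26.9° = 63.1° to the horizontal. Measuring y along the incline from the free-surface line, vertical depth h = y·sinθ with sinθ = 0.891798.
The centroid lies 4r/(3π) = 0.403193 m above the diameter, so r − 4r/(3π) = 0.95 − 0.403193 = 0.546807 m below the topmost point, so y_c = 0.35 + 0.546807 = 0.896807 m and h_c = 0.896807 × 0.891798 = 0.799771 m.
A = πr²/2 = π × 0.95²/2 = 1.41764 m².
Resultant F = γ·h_c·A = 7.74009 × 0.799771 × 1.41764 = 8.77562 kN.
I_c = (π/8 − 8/(9π))·r⁴ = 0.109757 × 0.95⁴ = 0.0893978 m⁴.
Centre of pressure: y_p = y_c + I_c/(y_c·A) = 0.896807 + 0.0893978/(0.896807 × 1.41764) = 0.896807 + 0.0703173 = 0.967124 m along the plane.
Vertically, h_p = y_p·sinθ = 0.967124 × 0.891798 = 0.862479 m.

h_p = 0.862 m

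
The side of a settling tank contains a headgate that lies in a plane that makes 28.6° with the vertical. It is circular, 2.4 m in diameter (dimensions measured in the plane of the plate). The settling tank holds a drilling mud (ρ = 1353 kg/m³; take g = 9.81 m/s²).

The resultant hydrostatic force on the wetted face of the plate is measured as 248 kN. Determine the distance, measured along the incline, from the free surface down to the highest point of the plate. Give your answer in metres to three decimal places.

γ = ρg = 1353 × 9.81 / 1000 = 13.27293 kN/m³.
A = π(1.2)² = 4.52389 m².
From F = γ·h_c·A, the centroid depth is h_c = 248/(13.27293 × 4.52389) = 4.13022 m.
The plate makes 28.6° with the vertical, i.e. θ = 90° − 28.6° = 61.4° to the horizontal. Measuring y along the incline from the free-surface line, vertical depth h = y·sinθ with sinθ = 0.877983.
Along the incline, y_c = h_c/sinθ = 4.13022/0.877983 = 4.70421 m.
The centroid is at the centre, 1.2 m below the top of the plate, so the highest point sits at y_top = 4.70421 − 1.2 = 3.50421 m along the incline.

y_top ≈ 3.504 m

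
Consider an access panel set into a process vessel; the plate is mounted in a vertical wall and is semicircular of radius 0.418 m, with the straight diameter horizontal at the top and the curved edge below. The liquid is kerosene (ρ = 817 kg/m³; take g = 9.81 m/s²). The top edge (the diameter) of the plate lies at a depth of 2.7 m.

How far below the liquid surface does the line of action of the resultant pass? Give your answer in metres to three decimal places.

h_p = 2.882 m

γ = ρg = 817 × 9.81 / 1000 = 8.01477 kN/m³.
The centroid of a semicircle lies 4r/(3π) = 0.177405 m from the diameter, here below the top edge, so the centroid depth is h_c = 2.7 + 0.177405 = 2.8774 m.
A = πr²/2 = π × 0.418²/2 = 0.274456 m².
Resultant F = γ·h_c·A = 8.01477 × 2.8774 × 0.274456 = 6.32942 kN.
I_c = (π/8 − 8/(9π))·r⁴ = 0.109757 × 0.418⁴ = 0.00335071 m⁴.
Centre of pressure: y_p = y_c + I_c/(y_c·A) = 2.8774 + 0.00335071/(2.8774 × 0.274456) = 2.8774 + 0.00424291 = 2.88164 m along the plane.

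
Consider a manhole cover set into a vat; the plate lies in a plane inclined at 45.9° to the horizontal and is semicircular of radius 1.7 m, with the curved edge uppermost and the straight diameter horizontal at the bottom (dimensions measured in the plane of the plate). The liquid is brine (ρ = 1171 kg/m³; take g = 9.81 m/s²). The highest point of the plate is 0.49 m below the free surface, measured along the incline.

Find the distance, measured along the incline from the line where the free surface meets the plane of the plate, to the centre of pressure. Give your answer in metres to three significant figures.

y_p = 1.61 m

γ = ρg = 1171 × 9.81 / 1000 = 11.48751 kN/m³.
Let θ = 45.9° be the plate's angle to the horizontal; measure y along the incline from where the plane meets the free surface. Vertical depth h = y·sinθ with sinθ = 0.718126.
The centroid lies 4r/(3π) = 0.721502 m above the diameter, so r − 4r/(3π) = 1.7 − 0.721502 = 0.978498 m below the topmost point, so y_c = 0.49 + 0.978498 = 1.4685 m and h_c = 1.4685 × 0.718126 = 1.05457 m.
A = πr²/2 = π × 1.7²/2 = 4.5396 m².
Resultant F = γ·h_c·A = 11.48751 × 1.05457 × 4.5396 = 54.9945 kN.
I_c = (π/8 − 8/(9π))·r⁴ = 0.109757 × 1.7⁴ = 0.916701 m⁴.
Centre of pressure: y_p = y_c + I_c/(y_c·A) = 1.4685 + 0.916701/(1.4685 × 4.5396) = 1.4685 + 0.137511 = 1.60601 m along the plane.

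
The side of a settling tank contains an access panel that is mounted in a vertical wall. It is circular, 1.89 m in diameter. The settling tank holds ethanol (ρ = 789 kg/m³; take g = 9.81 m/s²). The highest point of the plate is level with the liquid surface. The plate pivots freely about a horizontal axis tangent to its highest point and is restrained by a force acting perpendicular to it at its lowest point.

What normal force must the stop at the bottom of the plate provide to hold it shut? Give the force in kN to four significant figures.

γ = ρg = 789 × 9.81 / 1000 = 7.74009 kN/m³.
The centroid is at the centre, 0.945 m below the top of the plate, so the centroid depth is h_c = 0.945 m.
A = π(0.945)² = 2.80552 m².
Resultant F = γ·h_c·A = 7.74009 × 0.945 × 2.80552 = 20.5207 kN.
I_c = πr⁴/4 = π × 0.945⁴/4 = 0.62635 m⁴.
Centre of pressure: y_p = y_c + I_c/(y_c·A) = 0.945 + 0.62635/(0.945 × 2.80552) = 0.945 + 0.23625 = 1.18125 m along the plane.
The resultant acts 0.945 + 0.23625 = 1.18125 m (along the plate) below the hinge at the top edge, so the moment about the hinge is M = F × 1.18125 = 20.5207 × 1.18125 = 24.2401 kN·m.
A normal force at the bottom, 1.89 m from the hinge, must supply this moment: P = 24.2401/1.89 = 12.8254 kN.

P ≈ 12.83 kN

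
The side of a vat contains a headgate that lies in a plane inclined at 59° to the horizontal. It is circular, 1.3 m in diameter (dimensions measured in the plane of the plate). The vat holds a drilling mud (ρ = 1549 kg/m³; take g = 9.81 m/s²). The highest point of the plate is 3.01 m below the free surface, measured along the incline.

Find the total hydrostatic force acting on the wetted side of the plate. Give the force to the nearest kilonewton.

γ = ρg = 1549 × 9.81 / 1000 = 15.19569 kN/m³.
Let θ = 59° be the plate's angle to the horizontal; measure y along the incline from where the plane meets the free surface. Vertical depth h = y·sinθ with sinθ = 0.857167.
The centroid is at the centre, 0.65 m below the top of the plate, so y_c = 3.01 + 0.65 = 3.66 m and h_c = 3.66 × 0.857167 = 3.13723 m.
A = π(0.65)² = 1.32732 m².
Resultant F = γ·h_c·A = 15.19569 × 3.13723 × 1.32732 = 63.2765 kN.

F ≈ 63 kN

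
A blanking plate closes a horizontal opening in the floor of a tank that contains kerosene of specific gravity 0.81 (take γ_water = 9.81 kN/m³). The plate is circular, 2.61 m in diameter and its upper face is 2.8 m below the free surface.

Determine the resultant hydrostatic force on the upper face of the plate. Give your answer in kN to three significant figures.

F ≈ 119 kN

γ = 0.81 × 9.81 = 7.9461 kN/m³.
The plate is horizontal, so pressure is uniform at p = γ·h = 7.9461 × 2.8 = 22.2491 kN/m².
A = π(1.305)² = 5.35021 m².
F = p·A = 22.2491 × 5.35021 = 119.037 kN.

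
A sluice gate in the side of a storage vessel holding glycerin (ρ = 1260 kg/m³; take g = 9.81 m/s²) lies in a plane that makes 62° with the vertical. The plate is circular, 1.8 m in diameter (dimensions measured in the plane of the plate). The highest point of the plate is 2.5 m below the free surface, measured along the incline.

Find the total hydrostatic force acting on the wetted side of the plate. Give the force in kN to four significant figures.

F ≈ 50.21 kN

γ = ρg = 1260 × 9.81 / 1000 = 12.3606 kN/m³.
The plate makes 62° with the vertical, i.e. θ = 90° − 62° = 28° to the horizontal. Measuring y along the incline from the free-surface line, vertical depth h = y·sinθ with sinθ = 0.469472.
The centroid is at the centre, 0.9 m below the top of the plate, so y_c = 2.5 + 0.9 = 3.4 m and h_c = 3.4 × 0.469472 = 1.5962 m.
A = π(0.9)² = 2.54469 m².
Resultant F = γ·h_c·A = 12.3606 × 1.5962 × 2.54469 = 50.2067 kN.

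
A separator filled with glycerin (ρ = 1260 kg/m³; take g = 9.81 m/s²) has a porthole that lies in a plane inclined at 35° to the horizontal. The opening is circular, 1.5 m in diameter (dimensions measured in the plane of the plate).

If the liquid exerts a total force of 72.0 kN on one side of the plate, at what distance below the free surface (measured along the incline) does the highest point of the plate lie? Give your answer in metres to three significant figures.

y_top ≈ 5.00 m

γ = ρg = 1260 × 9.81 / 1000 = 12.3606 kN/m³.
A = π(0.75)² = 1.76715 m².
From F = γ·h_c·A, the centroid depth is h_c = 72.0/(12.3606 × 1.76715) = 3.29625 m.
Let θ = 35° be the plate's angle to the horizontal; measure y along the incline from where the plane meets the free surface. Vertical depth h = y·sinθ with sinθ = 0.573576.
Along the incline, y_c = h_c/sinθ = 3.29625/0.573576 = 5.74684 m.
The centroid is at the centre, 0.75 m below the top of the plate, so the highest point sits at y_top = 5.74684 − 0.75 = 4.99684 m along the incline.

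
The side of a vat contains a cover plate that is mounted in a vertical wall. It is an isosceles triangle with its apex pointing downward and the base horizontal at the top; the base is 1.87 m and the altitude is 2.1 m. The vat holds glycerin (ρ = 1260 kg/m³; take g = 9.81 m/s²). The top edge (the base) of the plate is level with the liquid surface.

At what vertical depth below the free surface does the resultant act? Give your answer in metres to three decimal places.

γ = ρg = 1260 × 9.81 / 1000 = 12.3606 kN/m³.
With the apex down, the centroid sits h/3 = 2.1/3 = 0.7 m below the base (the top edge), so the centroid depth is h_c = 0.7 m.
A = ½ × 1.87 × 2.1 = 1.9635 m².
Resultant F = γ·h_c·A = 12.3606 × 0.7 × 1.9635 = 16.989 kN.
I_c = b·h³/36 = 1.87 × 2.1³/36 = 0.481058 m⁴.
Centre of pressure: y_p = y_c + I_c/(y_c·A) = 0.7 + 0.481058/(0.7 × 1.9635) = 0.7 + 0.35 = 1.05 m along the plane.

h_p = 1.050 m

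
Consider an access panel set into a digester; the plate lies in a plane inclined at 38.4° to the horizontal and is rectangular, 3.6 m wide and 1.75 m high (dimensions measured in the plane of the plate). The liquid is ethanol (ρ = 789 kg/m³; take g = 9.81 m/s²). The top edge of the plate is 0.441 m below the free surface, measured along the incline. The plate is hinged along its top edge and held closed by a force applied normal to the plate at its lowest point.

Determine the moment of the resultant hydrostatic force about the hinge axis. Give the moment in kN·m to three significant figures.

γ = ρg = 789 × 9.81 / 1000 = 7.74009 kN/m³.
Let θ = 38.4° be the plate's angle to the horizontal; measure y along the incline from where the plane meets the free surface. Vertical depth h = y·sinθ with sinθ = 0.621148.
The centroid lies 1.75/2 = 0.875 m below the top edge, so y_c = 0.441 + 0.875 = 1.316 m and h_c = 1.316 × 0.621148 = 0.817431 m.
A = 3.6 × 1.75 = 6.3 m².
Resultant F = γ·h_c·A = 7.74009 × 0.817431 × 6.3 = 39.86 kN.
I_c = b·h³/12 = 3.6 × 1.75³/12 = 1.60781 m⁴.
Centre of pressure: y_p = y_c + I_c/(y_c·A) = 1.316 + 1.60781/(1.316 × 6.3) = 1.316 + 0.193927 = 1.50993 m along the plane.
The resultant acts 0.875 + 0.193927 = 1.06893 m (along the plate) below the hinge at the top edge, so the moment about the hinge is M = F × 1.06893 = 39.86 × 1.06893 = 42.6075 kN·m.

M ≈ 42.6 kN·m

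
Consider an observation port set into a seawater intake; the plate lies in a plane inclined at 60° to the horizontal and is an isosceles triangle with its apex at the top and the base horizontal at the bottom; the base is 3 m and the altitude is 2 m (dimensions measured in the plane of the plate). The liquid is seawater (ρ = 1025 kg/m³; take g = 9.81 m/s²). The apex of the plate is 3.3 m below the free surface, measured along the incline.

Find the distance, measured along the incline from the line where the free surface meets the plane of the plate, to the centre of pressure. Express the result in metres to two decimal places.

γ = ρg = 1025 × 9.81 / 1000 = 10.05525 kN/m³.
Let θ = 60° be the plate's angle to the horizontal; measure y along the incline from where the plane meets the free surface. Vertical depth h = y·sinθ with sinθ = 0.866025.
With the apex up, the centroid sits 2h/3 = 2 × 2/3 = 1.33333 m below the apex, so y_c = 3.3 + 1.33333 = 4.63333 m and h_c = 4.63333 × 0.866025 = 4.01258 m.
A = ½ × 3 × 2 = 3 m².
Resultant F = γ·h_c·A = 10.05525 × 4.01258 × 3 = 121.042 kN.
I_c = b·h³/36 = 3 × 2³/36 = 0.666667 m⁴.
Centre of pressure: y_p = y_c + I_c/(y_c·A) = 4.63333 + 0.666667/(4.63333 × 3) = 4.63333 + 0.0479617 = 4.68129 m along the plane.

y_p = 4.68 m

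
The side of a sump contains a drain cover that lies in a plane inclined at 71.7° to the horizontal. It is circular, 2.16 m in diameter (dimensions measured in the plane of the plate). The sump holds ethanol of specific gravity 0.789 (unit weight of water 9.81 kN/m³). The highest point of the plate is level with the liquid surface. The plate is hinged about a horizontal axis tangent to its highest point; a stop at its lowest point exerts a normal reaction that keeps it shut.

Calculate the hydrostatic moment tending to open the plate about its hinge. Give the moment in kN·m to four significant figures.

M ≈ 39.26 kN·m

γ = 0.789 × 9.81 = 7.74009 kN/m³.
Let θ = 71.7° be the plate's angle to the horizontal; measure y along the incline from where the plane meets the free surface. Vertical depth h = y·sinθ with sinθ = 0.949425.
The centroid is at the centre, 1.08 m below the top of the plate, so y_c = 1.08 m and h_c = 1.08 × 0.949425 = 1.02538 m.
A = π(1.08)² = 3.66435 m².
Resultant F = γ·h_c·A = 7.74009 × 1.02538 × 3.66435 = 29.0822 kN.
I_c = πr⁴/4 = π × 1.08⁴/4 = 1.06853 m⁴.
Centre of pressure: y_p = y_c + I_c/(y_c·A) = 1.08 + 1.06853/(1.08 × 3.66435) = 1.08 + 0.270001 = 1.35 m along the plane.
The resultant acts 1.08 + 0.270001 = 1.35 m (along the plate) below the hinge at the top edge, so the moment about the hinge is M = F × 1.35 = 29.0822 × 1.35 = 39.261 kN·m.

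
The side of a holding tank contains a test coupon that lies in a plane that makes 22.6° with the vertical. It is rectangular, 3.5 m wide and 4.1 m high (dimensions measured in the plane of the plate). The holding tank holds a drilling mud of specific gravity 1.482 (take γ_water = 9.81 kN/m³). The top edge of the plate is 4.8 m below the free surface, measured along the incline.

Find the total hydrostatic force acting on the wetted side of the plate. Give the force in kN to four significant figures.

F ≈ 1319 kN

γ = 1.482 × 9.81 = 14.53842 kN/m³.
The plate makes 22.6° with the vertical, i.e. θ = 90° − 22.6° = 67.4° to the horizontal. Measuring y along the incline from the free-surface line, vertical depth h = y·sinθ with sinθ = 0.923210.
The centroid lies 4.1/2 = 2.05 m below the top edge, so y_c = 4.8 + 2.05 = 6.85 m and h_c = 6.85 × 0.923210 = 6.32399 m.
A = 3.5 × 4.1 = 14.35 m².
Resultant F = γ·h_c·A = 14.53842 × 6.32399 × 14.35 = 1319.35 kN.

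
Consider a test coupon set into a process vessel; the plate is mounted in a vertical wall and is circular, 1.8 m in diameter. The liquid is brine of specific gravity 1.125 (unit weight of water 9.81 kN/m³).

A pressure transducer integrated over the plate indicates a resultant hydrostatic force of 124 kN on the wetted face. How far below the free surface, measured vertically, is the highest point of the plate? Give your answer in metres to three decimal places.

d_top ≈ 3.515 m

γ = 1.125 × 9.81 = 11.03625 kN/m³.
A = π(0.9)² = 2.54469 m².
From F = γ·h_c·A, the centroid depth is h_c = 124/(11.03625 × 2.54469) = 4.41535 m.
The centroid is at the centre, 0.9 m below the top of the plate, so the highest point sits at h_top = 4.41535 − 0.9 = 3.51535 m below the surface.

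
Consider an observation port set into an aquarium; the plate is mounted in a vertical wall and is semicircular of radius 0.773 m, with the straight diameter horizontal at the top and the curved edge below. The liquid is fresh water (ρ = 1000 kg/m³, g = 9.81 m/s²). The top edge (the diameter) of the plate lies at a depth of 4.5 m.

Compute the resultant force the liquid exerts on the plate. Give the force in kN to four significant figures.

F ≈ 44.46 kN

γ = ρg = 1000 × 9.81 = 9810 N/m³ = 9.81 kN/m³.
The centroid of a semicircle lies 4r/(3π) = 0.328071 m from the diameter, here below the top edge, so the centroid depth is h_c = 4.5 + 0.328071 = 4.82807 m.
A = πr²/2 = π × 0.773²/2 = 0.938596 m².
Resultant F = γ·h_c·A = 9.81 × 4.82807 × 0.938596 = 44.4551 kN.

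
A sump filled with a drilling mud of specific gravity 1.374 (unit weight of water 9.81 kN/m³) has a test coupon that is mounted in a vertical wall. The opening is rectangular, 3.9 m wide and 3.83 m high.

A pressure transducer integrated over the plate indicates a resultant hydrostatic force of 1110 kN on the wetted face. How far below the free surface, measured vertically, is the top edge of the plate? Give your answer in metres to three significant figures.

d_top ≈ 3.60 m

γ = 1.374 × 9.81 = 13.47894 kN/m³.
A = 3.9 × 3.83 = 14.937 m².
From F = γ·h_c·A, the centroid depth is h_c = 1110/(13.47894 × 14.937) = 5.5132 m.
The centroid lies 3.83/2 = 1.915 m below the top edge, so the top edge sits at h_top = 5.5132 − 1.915 = 3.5982 m below the surface.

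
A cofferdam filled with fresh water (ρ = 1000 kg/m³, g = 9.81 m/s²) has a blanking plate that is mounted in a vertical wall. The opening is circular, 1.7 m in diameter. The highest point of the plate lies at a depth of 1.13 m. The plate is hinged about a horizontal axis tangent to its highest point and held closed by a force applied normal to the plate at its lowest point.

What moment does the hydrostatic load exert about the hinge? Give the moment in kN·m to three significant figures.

M ≈ 41.5 kN·m

γ = ρg = 1000 × 9.81 = 9810 N/m³ = 9.81 kN/m³.
The centroid is at the centre, 0.85 m below the top of the plate, so the centroid depth is h_c = 1.13 + 0.85 = 1.98 m.
A = π(0.85)² = 2.2698 m².
Resultant F = γ·h_c·A = 9.81 × 1.98 × 2.2698 = 44.0881 kN.
I_c = πr⁴/4 = π × 0.85⁴/4 = 0.409983 m⁴.
Centre of pressure: y_p = y_c + I_c/(y_c·A) = 1.98 + 0.409983/(1.98 × 2.2698) = 1.98 + 0.0912248 = 2.07122 m along the plane.
The resultant acts 0.85 + 0.0912248 = 0.941225 m (along the plate) below the hinge at the top edge, so the moment about the hinge is M = F × 0.941225 = 44.0881 × 0.941225 = 41.4968 kN·m.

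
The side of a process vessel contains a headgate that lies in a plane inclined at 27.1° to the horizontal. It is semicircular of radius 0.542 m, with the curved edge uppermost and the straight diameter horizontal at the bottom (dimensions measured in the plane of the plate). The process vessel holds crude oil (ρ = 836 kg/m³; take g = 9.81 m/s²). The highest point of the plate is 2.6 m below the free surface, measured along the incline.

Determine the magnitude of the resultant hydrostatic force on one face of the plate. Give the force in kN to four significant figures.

F ≈ 5.020 kN

γ = ρg = 836 × 9.81 / 1000 = 8.20116 kN/m³.
Let θ = 27.1° be the plate's angle to the horizontal; measure y along the incline from where the plane meets the free surface. Vertical depth h = y·sinθ with sinθ = 0.455545.
The centroid lies 4r/(3π) = 0.230032 m above the diameter, so r − 4r/(3π) = 0.542 − 0.230032 = 0.311968 m below the topmost point, so y_c = 2.6 + 0.311968 = 2.91197 m and h_c = 2.91197 × 0.455545 = 1.32653 m.
A = πr²/2 = π × 0.542²/2 = 0.461443 m².
Resultant F = γ·h_c·A = 8.20116 × 1.32653 × 0.461443 = 5.02008 kN.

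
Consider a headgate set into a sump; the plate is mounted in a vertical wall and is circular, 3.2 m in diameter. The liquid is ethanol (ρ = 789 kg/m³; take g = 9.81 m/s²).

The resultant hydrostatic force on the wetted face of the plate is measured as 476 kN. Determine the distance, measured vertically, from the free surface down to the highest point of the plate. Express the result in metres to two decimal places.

d_top ≈ 6.05 m

γ = ρg = 789 × 9.81 / 1000 = 7.74009 kN/m³.
A = π(1.6)² = 8.04248 m².
From F = γ·h_c·A, the centroid depth is h_c = 476/(7.74009 × 8.04248) = 7.64665 m.
The centroid is at the centre, 1.6 m below the top of the plate, so the highest point sits at h_top = 7.64665 − 1.6 = 6.04665 m below the surface.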